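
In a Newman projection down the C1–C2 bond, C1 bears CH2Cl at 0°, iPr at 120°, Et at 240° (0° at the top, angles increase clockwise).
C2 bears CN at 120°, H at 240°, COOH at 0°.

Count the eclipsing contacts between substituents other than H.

Non-H eclipsing pairs: CH2Cl(0°)/COOH(0°); iPr(120°)/CN(120°) — 2 interactions.

2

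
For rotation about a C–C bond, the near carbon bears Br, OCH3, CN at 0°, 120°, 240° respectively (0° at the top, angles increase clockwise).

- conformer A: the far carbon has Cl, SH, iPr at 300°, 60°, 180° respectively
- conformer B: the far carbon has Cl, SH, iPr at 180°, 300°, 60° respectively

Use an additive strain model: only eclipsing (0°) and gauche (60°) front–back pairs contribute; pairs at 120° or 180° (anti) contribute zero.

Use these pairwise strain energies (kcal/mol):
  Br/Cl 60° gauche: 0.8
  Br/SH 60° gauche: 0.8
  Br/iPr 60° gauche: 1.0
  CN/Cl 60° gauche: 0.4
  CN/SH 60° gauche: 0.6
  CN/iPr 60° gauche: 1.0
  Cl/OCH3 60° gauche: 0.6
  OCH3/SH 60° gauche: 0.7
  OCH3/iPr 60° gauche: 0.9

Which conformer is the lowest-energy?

A (staggered): Br–Cl gauche, Br–SH gauche, OCH3–SH gauche, OCH3–iPr gauche, CN–Cl gauche, CN–iPr gauche; 0.8 + 0.8 + 0.7 + 0.9 + 0.4 + 1.0 = 4.6 kcal/mol.
B (staggered): Br–SH gauche, Br–iPr gauche, OCH3–Cl gauche, OCH3–iPr gauche, CN–Cl gauche, CN–SH gauche; 0.8 + 1.0 + 0.6 + 0.9 + 0.4 + 0.6 = 4.3 kcal/mol.
B has the lowest total (4.3 kcal/mol).

B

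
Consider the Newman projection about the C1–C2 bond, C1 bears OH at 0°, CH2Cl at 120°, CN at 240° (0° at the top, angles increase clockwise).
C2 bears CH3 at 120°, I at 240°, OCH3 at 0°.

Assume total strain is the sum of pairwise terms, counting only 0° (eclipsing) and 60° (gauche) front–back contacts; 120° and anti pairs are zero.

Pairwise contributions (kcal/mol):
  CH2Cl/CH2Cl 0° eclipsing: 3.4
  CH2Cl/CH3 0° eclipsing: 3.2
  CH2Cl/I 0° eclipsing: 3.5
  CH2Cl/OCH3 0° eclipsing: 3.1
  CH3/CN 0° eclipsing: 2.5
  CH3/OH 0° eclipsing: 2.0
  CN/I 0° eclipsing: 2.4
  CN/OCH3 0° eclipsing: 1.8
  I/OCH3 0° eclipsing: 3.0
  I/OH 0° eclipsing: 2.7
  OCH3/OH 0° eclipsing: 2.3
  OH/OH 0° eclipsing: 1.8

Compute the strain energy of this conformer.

7.9 kcal/mol

This conformer (eclipsed): OH(0°)/OCH3(0°) eclipsed 2.3; CH2Cl(120°)/CH3(120°) eclipsed 3.2; CN(240°)/I(240°) eclipsed 2.4 → 7.9 kcal/mol.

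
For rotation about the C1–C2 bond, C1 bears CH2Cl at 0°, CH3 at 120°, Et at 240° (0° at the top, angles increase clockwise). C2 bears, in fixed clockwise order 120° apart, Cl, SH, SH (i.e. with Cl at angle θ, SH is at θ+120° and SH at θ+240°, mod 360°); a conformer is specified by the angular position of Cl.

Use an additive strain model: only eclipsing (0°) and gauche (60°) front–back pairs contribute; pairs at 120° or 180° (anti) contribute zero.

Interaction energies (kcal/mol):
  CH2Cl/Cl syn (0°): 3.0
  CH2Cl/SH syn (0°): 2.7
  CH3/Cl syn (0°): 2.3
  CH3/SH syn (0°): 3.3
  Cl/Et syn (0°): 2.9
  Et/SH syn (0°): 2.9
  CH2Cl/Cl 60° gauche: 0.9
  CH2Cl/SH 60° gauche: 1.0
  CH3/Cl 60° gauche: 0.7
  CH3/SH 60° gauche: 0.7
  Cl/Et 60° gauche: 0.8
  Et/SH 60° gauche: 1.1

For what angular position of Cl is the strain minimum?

300°

Cl at 0° (eclipsed): CH2Cl(0°)/Cl(0°) eclipsed 3.0; CH3(120°)/SH(120°) eclipsed 3.3; Et(240°)/SH(240°) eclipsed 2.9 → 9.2 kcal/mol.
Cl at 60° (staggered): CH2Cl(0°)/Cl(60°) gauche 0.9; CH2Cl(0°)/SH(300°) gauche 1.0; CH3(120°)/Cl(60°) gauche 0.7; CH3(120°)/SH(180°) gauche 0.7; Et(240°)/SH(180°) gauche 1.1; Et(240°)/SH(300°) gauche 1.1 → 5.5 kcal/mol.
Cl at 120° (eclipsed): CH2Cl(0°)/SH(0°) eclipsed 2.7; CH3(120°)/Cl(120°) eclipsed 2.3; Et(240°)/SH(240°) eclipsed 2.9 → 7.9 kcal/mol.
Cl at 180° (staggered): CH2Cl(0°)/SH(300°) gauche 1.0; CH2Cl(0°)/SH(60°) gauche 1.0; CH3(120°)/Cl(180°) gauche 0.7; CH3(120°)/SH(60°) gauche 0.7; Et(240°)/Cl(180°) gauche 0.8; Et(240°)/SH(300°) gauche 1.1 → 5.3 kcal/mol.
Cl at 240° (eclipsed): CH2Cl(0°)/SH(0°) eclipsed 2.7; CH3(120°)/SH(120°) eclipsed 3.3; Et(240°)/Cl(240°) eclipsed 2.9 → 8.9 kcal/mol.
Cl at 300° (staggered): CH2Cl(0°)/Cl(300°) gauche 0.9; CH2Cl(0°)/SH(60°) gauche 1.0; CH3(120°)/SH(60°) gauche 0.7; CH3(120°)/SH(180°) gauche 0.7; Et(240°)/Cl(300°) gauche 0.8; Et(240°)/SH(180°) gauche 1.1 → 5.2 kcal/mol.
The minimum (5.2 kcal/mol) occurs with Cl at 300°.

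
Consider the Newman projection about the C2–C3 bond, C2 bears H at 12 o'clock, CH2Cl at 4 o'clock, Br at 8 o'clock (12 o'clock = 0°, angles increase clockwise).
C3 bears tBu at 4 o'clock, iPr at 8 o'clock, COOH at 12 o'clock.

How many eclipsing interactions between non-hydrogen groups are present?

2

Non-H eclipsing pairs: CH2Cl(120°)/tBu(120°); Br(240°)/iPr(240°) — 2 interactions.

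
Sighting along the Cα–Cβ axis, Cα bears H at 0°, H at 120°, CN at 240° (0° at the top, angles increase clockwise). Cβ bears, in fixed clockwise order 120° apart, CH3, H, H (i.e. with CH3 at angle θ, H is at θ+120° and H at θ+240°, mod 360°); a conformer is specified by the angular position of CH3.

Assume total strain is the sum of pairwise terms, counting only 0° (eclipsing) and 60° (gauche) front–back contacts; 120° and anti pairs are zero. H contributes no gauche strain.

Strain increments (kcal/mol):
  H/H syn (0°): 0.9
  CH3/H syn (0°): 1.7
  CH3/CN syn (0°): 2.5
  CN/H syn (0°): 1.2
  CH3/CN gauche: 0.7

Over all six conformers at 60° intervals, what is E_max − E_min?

4.3 kcal/mol

CH3 at 0° is eclipsed. H at 0° is eclipsed with CH3 at 0° (1.7); H at 120° is eclipsed with H at 120° (0.9); CN at 240° is eclipsed with H at 240° (1.2). Total 3.8 kcal/mol.
CH3 at 60° (staggered): no non-H gauche contacts → 0.0 kcal/mol.
CH3 at 120° is eclipsed. H at 0° is eclipsed with H at 0° (0.9); H at 120° is eclipsed with CH3 at 120° (1.7); CN at 240° is eclipsed with H at 240° (1.2). Total 3.8 kcal/mol.
CH3 at 180° is staggered. CN at 240° is gauche with CH3 at 180° (0.7). Total 0.7 kcal/mol.
CH3 at 240° is eclipsed. H at 0° is eclipsed with H at 0° (0.9); H at 120° is eclipsed with H at 120° (0.9); CN at 240° is eclipsed with CH3 at 240° (2.5). Total 4.3 kcal/mol.
CH3 at 300° is staggered. CN at 240° is gauche with CH3 at 300° (0.7). Total 0.7 kcal/mol.
Max at 240° (4.3 kcal/mol), min at 60° (0.0 kcal/mol); barrier = 4.3 kcal/mol.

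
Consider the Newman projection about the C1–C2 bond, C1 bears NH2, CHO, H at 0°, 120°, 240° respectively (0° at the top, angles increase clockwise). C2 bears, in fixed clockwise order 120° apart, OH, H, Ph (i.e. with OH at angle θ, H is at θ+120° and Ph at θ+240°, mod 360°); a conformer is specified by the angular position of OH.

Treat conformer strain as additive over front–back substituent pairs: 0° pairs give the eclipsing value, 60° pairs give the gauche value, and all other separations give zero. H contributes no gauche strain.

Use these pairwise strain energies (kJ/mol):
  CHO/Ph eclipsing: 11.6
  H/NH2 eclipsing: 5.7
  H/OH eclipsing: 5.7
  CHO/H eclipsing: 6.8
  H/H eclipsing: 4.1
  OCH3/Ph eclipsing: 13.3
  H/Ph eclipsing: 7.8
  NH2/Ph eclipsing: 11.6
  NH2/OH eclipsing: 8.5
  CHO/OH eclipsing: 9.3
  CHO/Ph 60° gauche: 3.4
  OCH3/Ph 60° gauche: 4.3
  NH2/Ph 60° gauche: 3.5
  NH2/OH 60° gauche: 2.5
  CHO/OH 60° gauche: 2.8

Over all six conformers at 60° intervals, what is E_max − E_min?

OH at 0° is eclipsed. NH2 at 0° is eclipsed with OH at 0° (8.5); CHO at 120° is eclipsed with H at 120° (6.8); H at 240° is eclipsed with Ph at 240° (7.8). Total 23.1 kJ/mol.
OH at 60° is staggered. NH2 at 0° is gauche with OH at 60° (2.5); NH2 at 0° is gauche with Ph at 300° (3.5); CHO at 120° is gauche with OH at 60° (2.8). Total 8.8 kJ/mol.
OH at 120° is eclipsed. NH2 at 0° is eclipsed with Ph at 0° (11.6); CHO at 120° is eclipsed with OH at 120° (9.3); H at 240° is eclipsed with H at 240° (4.1). Total 25.0 kJ/mol.
OH at 180° is staggered. NH2 at 0° is gauche with Ph at 60° (3.5); CHO at 120° is gauche with OH at 180° (2.8); CHO at 120° is gauche with Ph at 60° (3.4). Total 9.7 kJ/mol.
OH at 240° is eclipsed. NH2 at 0° is eclipsed with H at 0° (5.7); CHO at 120° is eclipsed with Ph at 120° (11.6); H at 240° is eclipsed with OH at 240° (5.7). Total 23.0 kJ/mol.
OH at 300° is staggered. NH2 at 0° is gauche with OH at 300° (2.5); CHO at 120° is gauche with Ph at 180° (3.4). Total 5.9 kJ/mol.
Max at 120° (25.0 kJ/mol), min at 300° (5.9 kJ/mol); barrier = 19.1 kJ/mol.

19.1 kJ/mol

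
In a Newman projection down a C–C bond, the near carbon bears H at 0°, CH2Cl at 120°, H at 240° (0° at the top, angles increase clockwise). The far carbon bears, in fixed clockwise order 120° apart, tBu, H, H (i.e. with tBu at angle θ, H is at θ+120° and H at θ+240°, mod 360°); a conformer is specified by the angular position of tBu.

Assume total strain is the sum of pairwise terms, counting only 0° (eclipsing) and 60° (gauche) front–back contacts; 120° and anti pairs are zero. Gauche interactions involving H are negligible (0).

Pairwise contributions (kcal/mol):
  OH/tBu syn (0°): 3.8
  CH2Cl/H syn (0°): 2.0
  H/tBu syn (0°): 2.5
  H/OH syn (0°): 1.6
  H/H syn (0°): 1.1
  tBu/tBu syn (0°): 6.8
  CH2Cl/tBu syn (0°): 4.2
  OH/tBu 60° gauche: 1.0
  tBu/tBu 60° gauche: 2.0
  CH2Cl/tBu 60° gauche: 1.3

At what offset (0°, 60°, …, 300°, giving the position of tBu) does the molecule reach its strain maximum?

tBu at 0° is eclipsed. H at 0° is eclipsed with tBu at 0° (2.5); CH2Cl at 120° is eclipsed with H at 120° (2.0); H at 240° is eclipsed with H at 240° (1.1). Total 5.6 kcal/mol.
tBu at 60° is staggered. CH2Cl at 120° is gauche with tBu at 60° (1.3). Total 1.3 kcal/mol.
tBu at 120° is eclipsed. H at 0° is eclipsed with H at 0° (1.1); CH2Cl at 120° is eclipsed with tBu at 120° (4.2); H at 240° is eclipsed with H at 240° (1.1). Total 6.4 kcal/mol.
tBu at 180° is staggered. CH2Cl at 120° is gauche with tBu at 180° (1.3). Total 1.3 kcal/mol.
tBu at 240° is eclipsed. H at 0° is eclipsed with H at 0° (1.1); CH2Cl at 120° is eclipsed with H at 120° (2.0); H at 240° is eclipsed with tBu at 240° (2.5). Total 5.6 kcal/mol.
tBu at 300° (staggered): no non-H gauche contacts → 0.0 kcal/mol.
The maximum (6.4 kcal/mol) occurs with tBu at 120°.

120°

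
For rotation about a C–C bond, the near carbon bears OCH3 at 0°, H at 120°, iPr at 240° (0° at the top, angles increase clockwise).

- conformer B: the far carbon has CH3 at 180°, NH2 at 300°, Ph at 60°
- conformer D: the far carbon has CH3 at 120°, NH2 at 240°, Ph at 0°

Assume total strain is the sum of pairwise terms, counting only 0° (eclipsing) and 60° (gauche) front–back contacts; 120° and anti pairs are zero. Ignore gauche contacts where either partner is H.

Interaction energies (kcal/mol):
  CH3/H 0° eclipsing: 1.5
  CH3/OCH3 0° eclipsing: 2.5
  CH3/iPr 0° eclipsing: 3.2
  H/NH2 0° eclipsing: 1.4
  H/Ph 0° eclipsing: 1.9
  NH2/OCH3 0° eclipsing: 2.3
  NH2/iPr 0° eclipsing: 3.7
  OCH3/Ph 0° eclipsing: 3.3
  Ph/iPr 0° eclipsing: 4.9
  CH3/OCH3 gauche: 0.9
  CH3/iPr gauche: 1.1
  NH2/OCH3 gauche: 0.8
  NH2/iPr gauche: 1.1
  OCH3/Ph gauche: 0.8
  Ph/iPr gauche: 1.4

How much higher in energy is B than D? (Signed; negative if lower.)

-4.7 kcal/mol

B (staggered): OCH3–NH2 gauche, OCH3–Ph gauche, iPr–CH3 gauche, iPr–NH2 gauche; 0.8 + 0.8 + 1.1 + 1.1 = 3.8 kcal/mol.
D (eclipsed): OCH3–Ph eclipsed, H–CH3 eclipsed, iPr–NH2 eclipsed; 3.3 + 1.5 + 3.7 = 8.5 kcal/mol.
E(B) − E(D) = 3.8 − 8.5 = -4.7 kcal/mol.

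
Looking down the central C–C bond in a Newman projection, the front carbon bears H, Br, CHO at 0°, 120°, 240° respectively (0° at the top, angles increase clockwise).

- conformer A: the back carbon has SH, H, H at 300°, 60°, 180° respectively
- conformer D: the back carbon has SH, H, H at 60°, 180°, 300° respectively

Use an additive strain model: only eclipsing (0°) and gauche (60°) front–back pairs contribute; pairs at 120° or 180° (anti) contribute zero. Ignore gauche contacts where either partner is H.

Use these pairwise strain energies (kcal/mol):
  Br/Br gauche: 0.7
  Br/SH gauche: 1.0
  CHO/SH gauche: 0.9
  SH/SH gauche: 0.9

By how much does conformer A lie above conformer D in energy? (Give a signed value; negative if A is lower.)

-0.1 kcal/mol

A (staggered): CHO(240°)/SH(300°) gauche 0.9 → 0.9 kcal/mol.
D (staggered): Br(120°)/SH(60°) gauche 1.0 → 1.0 kcal/mol.
E(A) − E(D) = 0.9 − 1.0 = -0.1 kcal/mol.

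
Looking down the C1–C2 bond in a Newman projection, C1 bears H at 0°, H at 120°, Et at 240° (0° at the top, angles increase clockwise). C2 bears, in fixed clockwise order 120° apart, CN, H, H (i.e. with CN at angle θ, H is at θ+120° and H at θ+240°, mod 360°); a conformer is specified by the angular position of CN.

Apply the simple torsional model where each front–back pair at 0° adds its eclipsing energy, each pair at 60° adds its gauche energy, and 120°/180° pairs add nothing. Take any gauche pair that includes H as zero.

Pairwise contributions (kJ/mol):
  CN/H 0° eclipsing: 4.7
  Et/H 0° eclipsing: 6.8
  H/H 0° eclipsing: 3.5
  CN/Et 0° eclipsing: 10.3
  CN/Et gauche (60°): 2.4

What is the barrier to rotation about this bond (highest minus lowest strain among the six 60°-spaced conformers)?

CN at 0° (eclipsed): H(0°)/CN(0°) eclipsed 4.7; H(120°)/H(120°) eclipsed 3.5; Et(240°)/H(240°) eclipsed 6.8 → 15.0 kJ/mol.
CN at 60° (staggered): no non-H gauche contacts → 0.0 kJ/mol.
CN at 120° (eclipsed): H(0°)/H(0°) eclipsed 3.5; H(120°)/CN(120°) eclipsed 4.7; Et(240°)/H(240°) eclipsed 6.8 → 15.0 kJ/mol.
CN at 180° (staggered): Et(240°)/CN(180°) gauche 2.4 → 2.4 kJ/mol.
CN at 240° (eclipsed): H(0°)/H(0°) eclipsed 3.5; H(120°)/H(120°) eclipsed 3.5; Et(240°)/CN(240°) eclipsed 10.3 → 17.3 kJ/mol.
CN at 300° (staggered): Et(240°)/CN(300°) gauche 2.4 → 2.4 kJ/mol.
Max at 240° (17.3 kJ/mol), min at 60° (0.0 kJ/mol); barrier = 17.3 kJ/mol.

17.3 kJ/mol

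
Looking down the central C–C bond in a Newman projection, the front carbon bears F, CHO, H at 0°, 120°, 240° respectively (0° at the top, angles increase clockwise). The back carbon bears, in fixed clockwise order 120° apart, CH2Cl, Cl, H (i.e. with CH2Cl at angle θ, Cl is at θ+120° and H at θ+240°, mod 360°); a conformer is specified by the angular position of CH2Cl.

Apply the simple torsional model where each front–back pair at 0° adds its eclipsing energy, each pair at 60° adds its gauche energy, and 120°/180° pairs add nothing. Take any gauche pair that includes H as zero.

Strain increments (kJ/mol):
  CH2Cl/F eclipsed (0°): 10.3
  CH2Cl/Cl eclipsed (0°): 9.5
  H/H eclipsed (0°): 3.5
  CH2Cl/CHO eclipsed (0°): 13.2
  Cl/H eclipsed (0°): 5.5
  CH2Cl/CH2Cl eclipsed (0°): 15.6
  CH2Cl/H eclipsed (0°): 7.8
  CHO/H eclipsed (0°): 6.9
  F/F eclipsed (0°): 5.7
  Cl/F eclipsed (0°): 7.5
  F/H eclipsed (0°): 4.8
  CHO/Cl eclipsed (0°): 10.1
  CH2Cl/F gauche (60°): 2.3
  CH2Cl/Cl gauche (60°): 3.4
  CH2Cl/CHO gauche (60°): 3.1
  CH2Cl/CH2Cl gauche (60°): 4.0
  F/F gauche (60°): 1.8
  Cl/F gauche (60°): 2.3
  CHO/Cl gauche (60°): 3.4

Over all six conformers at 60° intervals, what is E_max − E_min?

18.5 kJ/mol

CH2Cl at 0° is eclipsed. F at 0° is eclipsed with CH2Cl at 0° (10.3); CHO at 120° is eclipsed with Cl at 120° (10.1); H at 240° is eclipsed with H at 240° (3.5). Total 23.9 kJ/mol.
CH2Cl at 60° is staggered. F at 0° is gauche with CH2Cl at 60° (2.3); CHO at 120° is gauche with CH2Cl at 60° (3.1); CHO at 120° is gauche with Cl at 180° (3.4). Total 8.8 kJ/mol.
CH2Cl at 120° is eclipsed. F at 0° is eclipsed with H at 0° (4.8); CHO at 120° is eclipsed with CH2Cl at 120° (13.2); H at 240° is eclipsed with Cl at 240° (5.5). Total 23.5 kJ/mol.
CH2Cl at 180° is staggered. F at 0° is gauche with Cl at 300° (2.3); CHO at 120° is gauche with CH2Cl at 180° (3.1). Total 5.4 kJ/mol.
CH2Cl at 240° is eclipsed. F at 0° is eclipsed with Cl at 0° (7.5); CHO at 120° is eclipsed with H at 120° (6.9); H at 240° is eclipsed with CH2Cl at 240° (7.8). Total 22.2 kJ/mol.
CH2Cl at 300° is staggered. F at 0° is gauche with CH2Cl at 300° (2.3); F at 0° is gauche with Cl at 60° (2.3); CHO at 120° is gauche with Cl at 60° (3.4). Total 8.0 kJ/mol.
Max at 0° (23.9 kJ/mol), min at 180° (5.4 kJ/mol); barrier = 18.5 kJ/mol.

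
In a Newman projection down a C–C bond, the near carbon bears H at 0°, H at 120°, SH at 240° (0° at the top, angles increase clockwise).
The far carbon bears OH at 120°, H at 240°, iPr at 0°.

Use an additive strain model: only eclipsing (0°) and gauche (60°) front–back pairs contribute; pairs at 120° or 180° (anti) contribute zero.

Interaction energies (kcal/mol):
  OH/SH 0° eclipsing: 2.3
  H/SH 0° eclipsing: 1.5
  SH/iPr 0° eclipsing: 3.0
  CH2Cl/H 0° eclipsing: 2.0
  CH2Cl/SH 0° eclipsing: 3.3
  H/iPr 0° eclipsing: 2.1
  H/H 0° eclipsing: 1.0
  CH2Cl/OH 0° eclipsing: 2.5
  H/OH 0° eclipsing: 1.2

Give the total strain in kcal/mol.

4.8 kcal/mol

This conformer (eclipsed): H(0°)/iPr(0°) eclipsed 2.1; H(120°)/OH(120°) eclipsed 1.2; SH(240°)/H(240°) eclipsed 1.5 → 4.8 kcal/mol.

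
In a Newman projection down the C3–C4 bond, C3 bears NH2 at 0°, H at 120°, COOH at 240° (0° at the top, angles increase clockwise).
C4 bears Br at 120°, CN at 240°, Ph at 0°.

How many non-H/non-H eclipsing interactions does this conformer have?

Non-H eclipsing pairs: NH2(0°)/Ph(0°); COOH(240°)/CN(240°) — 2 interactions.

2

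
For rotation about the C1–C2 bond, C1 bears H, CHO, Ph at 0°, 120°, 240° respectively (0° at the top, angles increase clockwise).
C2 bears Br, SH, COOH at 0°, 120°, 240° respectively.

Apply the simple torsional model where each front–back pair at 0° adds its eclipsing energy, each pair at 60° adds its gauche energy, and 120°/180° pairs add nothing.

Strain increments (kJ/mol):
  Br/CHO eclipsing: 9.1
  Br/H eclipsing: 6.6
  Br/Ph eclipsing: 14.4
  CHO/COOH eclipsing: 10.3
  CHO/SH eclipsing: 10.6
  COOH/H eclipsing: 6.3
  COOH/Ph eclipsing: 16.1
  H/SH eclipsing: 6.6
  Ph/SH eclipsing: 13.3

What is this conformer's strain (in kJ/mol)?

33.3 kJ/mol

This conformer (eclipsed): H(0°)/Br(0°) eclipsed 6.6; CHO(120°)/SH(120°) eclipsed 10.6; Ph(240°)/COOH(240°) eclipsed 16.1 → 33.3 kJ/mol.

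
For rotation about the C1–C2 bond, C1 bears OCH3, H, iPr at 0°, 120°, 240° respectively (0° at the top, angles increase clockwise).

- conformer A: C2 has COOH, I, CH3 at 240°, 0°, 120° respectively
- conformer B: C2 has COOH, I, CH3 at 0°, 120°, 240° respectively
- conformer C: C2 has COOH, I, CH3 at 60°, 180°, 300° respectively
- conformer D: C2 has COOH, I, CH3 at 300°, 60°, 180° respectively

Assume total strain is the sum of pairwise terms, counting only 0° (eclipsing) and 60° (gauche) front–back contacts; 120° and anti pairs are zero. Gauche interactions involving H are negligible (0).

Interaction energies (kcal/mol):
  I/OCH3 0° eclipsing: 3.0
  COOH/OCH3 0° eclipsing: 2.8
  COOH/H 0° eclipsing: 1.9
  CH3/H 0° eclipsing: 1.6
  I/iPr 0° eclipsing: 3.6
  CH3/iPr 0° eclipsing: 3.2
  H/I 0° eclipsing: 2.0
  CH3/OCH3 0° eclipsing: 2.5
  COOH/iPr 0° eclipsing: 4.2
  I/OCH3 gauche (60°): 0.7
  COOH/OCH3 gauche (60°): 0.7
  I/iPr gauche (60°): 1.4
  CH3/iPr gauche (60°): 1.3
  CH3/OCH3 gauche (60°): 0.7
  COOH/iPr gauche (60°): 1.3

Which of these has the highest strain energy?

A (eclipsed): OCH3–I eclipsed, H–CH3 eclipsed, iPr–COOH eclipsed; 3.0 + 1.6 + 4.2 = 8.8 kcal/mol.
B (eclipsed): OCH3–COOH eclipsed, H–I eclipsed, iPr–CH3 eclipsed; 2.8 + 2.0 + 3.2 = 8.0 kcal/mol.
C (staggered): OCH3–COOH gauche, OCH3–CH3 gauche, iPr–I gauche, iPr–CH3 gauche; 0.7 + 0.7 + 1.4 + 1.3 = 4.1 kcal/mol.
D (staggered): OCH3–COOH gauche, OCH3–I gauche, iPr–COOH gauche, iPr–CH3 gauche; 0.7 + 0.7 + 1.3 + 1.3 = 4.0 kcal/mol.
A has the highest total (8.8 kcal/mol).

A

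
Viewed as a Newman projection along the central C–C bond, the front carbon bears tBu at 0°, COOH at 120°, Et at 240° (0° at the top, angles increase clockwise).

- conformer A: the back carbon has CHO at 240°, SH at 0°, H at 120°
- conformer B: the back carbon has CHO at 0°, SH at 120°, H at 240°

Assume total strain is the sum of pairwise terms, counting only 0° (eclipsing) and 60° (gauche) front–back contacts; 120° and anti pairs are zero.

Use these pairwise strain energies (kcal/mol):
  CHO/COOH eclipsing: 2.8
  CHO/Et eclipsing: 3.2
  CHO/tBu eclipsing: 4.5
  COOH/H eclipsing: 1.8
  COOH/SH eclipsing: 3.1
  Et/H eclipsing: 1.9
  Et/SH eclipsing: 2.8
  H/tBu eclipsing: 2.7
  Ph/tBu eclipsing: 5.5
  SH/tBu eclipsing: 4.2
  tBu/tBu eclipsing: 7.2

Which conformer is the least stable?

A is eclipsed. tBu at 0° is eclipsed with SH at 0° (4.2); COOH at 120° is eclipsed with H at 120° (1.8); Et at 240° is eclipsed with CHO at 240° (3.2). Total 9.2 kcal/mol.
B is eclipsed. tBu at 0° is eclipsed with CHO at 0° (4.5); COOH at 120° is eclipsed with SH at 120° (3.1); Et at 240° is eclipsed with H at 240° (1.9). Total 9.5 kcal/mol.
B has the highest total (9.5 kcal/mol).

B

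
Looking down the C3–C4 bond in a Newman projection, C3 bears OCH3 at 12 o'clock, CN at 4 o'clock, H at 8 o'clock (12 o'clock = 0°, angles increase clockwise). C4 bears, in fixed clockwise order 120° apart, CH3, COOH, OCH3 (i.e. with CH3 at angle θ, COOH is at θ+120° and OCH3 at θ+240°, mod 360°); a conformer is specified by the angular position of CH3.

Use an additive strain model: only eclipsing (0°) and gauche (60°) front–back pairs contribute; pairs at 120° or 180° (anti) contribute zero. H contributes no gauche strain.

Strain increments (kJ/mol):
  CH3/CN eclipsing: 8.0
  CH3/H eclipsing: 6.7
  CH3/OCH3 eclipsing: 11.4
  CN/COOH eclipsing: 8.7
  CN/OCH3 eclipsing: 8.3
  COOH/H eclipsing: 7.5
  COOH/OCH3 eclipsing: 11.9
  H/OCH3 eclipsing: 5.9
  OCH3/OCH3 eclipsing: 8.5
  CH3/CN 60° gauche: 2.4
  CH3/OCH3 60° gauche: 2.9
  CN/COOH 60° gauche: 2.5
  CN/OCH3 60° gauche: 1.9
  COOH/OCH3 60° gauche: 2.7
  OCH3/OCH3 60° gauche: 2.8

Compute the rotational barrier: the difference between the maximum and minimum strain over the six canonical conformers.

17.1 kJ/mol

CH3 at 0° is eclipsed. OCH3 at 0° is eclipsed with CH3 at 0° (11.4); CN at 120° is eclipsed with COOH at 120° (8.7); H at 240° is eclipsed with OCH3 at 240° (5.9). Total 26.0 kJ/mol.
CH3 at 60° is staggered. OCH3 at 0° is gauche with CH3 at 60° (2.9); OCH3 at 0° is gauche with OCH3 at 300° (2.8); CN at 120° is gauche with CH3 at 60° (2.4); CN at 120° is gauche with COOH at 180° (2.5). Total 10.6 kJ/mol.
CH3 at 120° is eclipsed. OCH3 at 0° is eclipsed with OCH3 at 0° (8.5); CN at 120° is eclipsed with CH3 at 120° (8.0); H at 240° is eclipsed with COOH at 240° (7.5). Total 24.0 kJ/mol.
CH3 at 180° is staggered. OCH3 at 0° is gauche with COOH at 300° (2.7); OCH3 at 0° is gauche with OCH3 at 60° (2.8); CN at 120° is gauche with CH3 at 180° (2.4); CN at 120° is gauche with OCH3 at 60° (1.9). Total 9.8 kJ/mol.
CH3 at 240° is eclipsed. OCH3 at 0° is eclipsed with COOH at 0° (11.9); CN at 120° is eclipsed with OCH3 at 120° (8.3); H at 240° is eclipsed with CH3 at 240° (6.7). Total 26.9 kJ/mol.
CH3 at 300° is staggered. OCH3 at 0° is gauche with CH3 at 300° (2.9); OCH3 at 0° is gauche with COOH at 60° (2.7); CN at 120° is gauche with COOH at 60° (2.5); CN at 120° is gauche with OCH3 at 180° (1.9). Total 10.0 kJ/mol.
Max at 240° (26.9 kJ/mol), min at 180° (9.8 kJ/mol); barrier = 17.1 kJ/mol.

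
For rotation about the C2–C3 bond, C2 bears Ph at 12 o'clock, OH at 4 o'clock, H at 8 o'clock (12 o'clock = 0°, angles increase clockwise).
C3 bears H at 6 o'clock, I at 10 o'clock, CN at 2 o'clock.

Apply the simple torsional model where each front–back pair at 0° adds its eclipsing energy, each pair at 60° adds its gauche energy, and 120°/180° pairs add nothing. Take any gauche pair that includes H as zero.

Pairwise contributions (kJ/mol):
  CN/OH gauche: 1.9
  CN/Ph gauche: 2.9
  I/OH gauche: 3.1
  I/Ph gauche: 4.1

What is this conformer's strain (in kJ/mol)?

This conformer is staggered. Ph at 0° is gauche with I at 300° (4.1); Ph at 0° is gauche with CN at 60° (2.9); OH at 120° is gauche with CN at 60° (1.9). Total 8.9 kJ/mol.

8.9 kJ/mol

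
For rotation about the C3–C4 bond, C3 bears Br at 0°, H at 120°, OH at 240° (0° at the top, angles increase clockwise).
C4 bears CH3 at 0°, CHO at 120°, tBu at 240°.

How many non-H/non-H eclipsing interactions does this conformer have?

2

Non-H eclipsing pairs: Br(0°)/CH3(0°); OH(240°)/tBu(240°) — 2 interactions.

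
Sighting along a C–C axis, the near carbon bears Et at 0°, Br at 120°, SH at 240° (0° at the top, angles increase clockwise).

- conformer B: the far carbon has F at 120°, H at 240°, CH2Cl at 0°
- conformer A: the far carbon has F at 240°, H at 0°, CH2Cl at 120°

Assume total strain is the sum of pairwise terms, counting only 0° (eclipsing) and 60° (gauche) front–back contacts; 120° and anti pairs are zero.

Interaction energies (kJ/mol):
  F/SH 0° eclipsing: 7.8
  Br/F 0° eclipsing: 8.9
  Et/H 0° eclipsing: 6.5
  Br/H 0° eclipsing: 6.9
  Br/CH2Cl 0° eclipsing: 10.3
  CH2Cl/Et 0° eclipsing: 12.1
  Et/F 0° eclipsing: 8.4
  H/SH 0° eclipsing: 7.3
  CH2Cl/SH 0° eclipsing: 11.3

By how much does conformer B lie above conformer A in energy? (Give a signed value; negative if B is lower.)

+3.7 kJ/mol

B (eclipsed): Et(0°)/CH2Cl(0°) eclipsed 12.1; Br(120°)/F(120°) eclipsed 8.9; SH(240°)/H(240°) eclipsed 7.3 → 28.3 kJ/mol.
A (eclipsed): Et(0°)/H(0°) eclipsed 6.5; Br(120°)/CH2Cl(120°) eclipsed 10.3; SH(240°)/F(240°) eclipsed 7.8 → 24.6 kJ/mol.
E(B) − E(A) = 28.3 − 24.6 = +3.7 kJ/mol.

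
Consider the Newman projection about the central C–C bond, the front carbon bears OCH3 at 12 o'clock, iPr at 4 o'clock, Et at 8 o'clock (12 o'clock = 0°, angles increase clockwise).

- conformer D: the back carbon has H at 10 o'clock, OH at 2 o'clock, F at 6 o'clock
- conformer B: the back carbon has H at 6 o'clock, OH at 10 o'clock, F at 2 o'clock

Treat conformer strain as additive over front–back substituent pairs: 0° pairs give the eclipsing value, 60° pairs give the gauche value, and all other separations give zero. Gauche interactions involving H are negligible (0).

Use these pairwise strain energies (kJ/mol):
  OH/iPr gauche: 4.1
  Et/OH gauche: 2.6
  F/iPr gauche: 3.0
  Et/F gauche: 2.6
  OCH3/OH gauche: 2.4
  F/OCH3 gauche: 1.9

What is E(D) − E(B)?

D (staggered): OCH3–OH gauche, iPr–OH gauche, iPr–F gauche, Et–F gauche; 2.4 + 4.1 + 3.0 + 2.6 = 12.1 kJ/mol.
B (staggered): OCH3–OH gauche, OCH3–F gauche, iPr–F gauche, Et–OH gauche; 2.4 + 1.9 + 3.0 + 2.6 = 9.9 kJ/mol.
E(D) − E(B) = 12.1 − 9.9 = +2.2 kJ/mol.

+2.2 kJ/mol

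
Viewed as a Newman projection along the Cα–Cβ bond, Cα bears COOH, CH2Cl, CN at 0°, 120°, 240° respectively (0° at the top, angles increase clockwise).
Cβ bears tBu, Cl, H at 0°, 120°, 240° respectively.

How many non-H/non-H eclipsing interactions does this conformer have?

2

Non-H eclipsing pairs: COOH(0°)/tBu(0°); CH2Cl(120°)/Cl(120°) — 2 interactions.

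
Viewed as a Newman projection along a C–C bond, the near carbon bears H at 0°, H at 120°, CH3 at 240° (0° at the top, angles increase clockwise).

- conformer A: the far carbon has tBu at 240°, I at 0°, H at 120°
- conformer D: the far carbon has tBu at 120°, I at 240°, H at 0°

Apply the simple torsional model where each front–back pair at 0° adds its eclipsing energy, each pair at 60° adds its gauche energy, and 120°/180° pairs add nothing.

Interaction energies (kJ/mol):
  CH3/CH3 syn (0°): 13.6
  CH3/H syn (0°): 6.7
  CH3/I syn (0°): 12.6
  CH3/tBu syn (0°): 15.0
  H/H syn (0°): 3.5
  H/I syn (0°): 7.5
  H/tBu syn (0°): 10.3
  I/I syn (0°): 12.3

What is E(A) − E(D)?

-0.4 kJ/mol

A (eclipsed): H(0°)/I(0°) eclipsed 7.5; H(120°)/H(120°) eclipsed 3.5; CH3(240°)/tBu(240°) eclipsed 15.0 → 26.0 kJ/mol.
D (eclipsed): H(0°)/H(0°) eclipsed 3.5; H(120°)/tBu(120°) eclipsed 10.3; CH3(240°)/I(240°) eclipsed 12.6 → 26.4 kJ/mol.
E(A) − E(D) = 26.0 − 26.4 = -0.4 kJ/mol.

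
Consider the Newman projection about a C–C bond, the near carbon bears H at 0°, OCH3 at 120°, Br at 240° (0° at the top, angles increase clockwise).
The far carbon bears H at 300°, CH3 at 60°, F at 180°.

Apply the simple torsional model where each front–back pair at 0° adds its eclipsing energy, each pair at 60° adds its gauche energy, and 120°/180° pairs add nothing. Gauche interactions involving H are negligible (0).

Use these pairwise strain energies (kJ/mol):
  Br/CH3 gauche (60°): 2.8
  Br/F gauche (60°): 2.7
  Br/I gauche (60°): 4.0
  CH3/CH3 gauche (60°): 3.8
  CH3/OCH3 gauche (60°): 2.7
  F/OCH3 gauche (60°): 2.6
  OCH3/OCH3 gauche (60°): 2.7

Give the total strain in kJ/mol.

8.0 kJ/mol

This conformer (staggered): OCH3–CH3 gauche, OCH3–F gauche, Br–F gauche; 2.7 + 2.6 + 2.7 = 8.0 kJ/mol.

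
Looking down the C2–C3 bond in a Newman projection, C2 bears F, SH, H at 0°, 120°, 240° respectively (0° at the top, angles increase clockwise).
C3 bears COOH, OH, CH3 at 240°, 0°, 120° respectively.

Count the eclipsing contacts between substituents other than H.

2

Non-H eclipsing pairs: F(0°)/OH(0°); SH(120°)/CH3(120°) — 2 interactions.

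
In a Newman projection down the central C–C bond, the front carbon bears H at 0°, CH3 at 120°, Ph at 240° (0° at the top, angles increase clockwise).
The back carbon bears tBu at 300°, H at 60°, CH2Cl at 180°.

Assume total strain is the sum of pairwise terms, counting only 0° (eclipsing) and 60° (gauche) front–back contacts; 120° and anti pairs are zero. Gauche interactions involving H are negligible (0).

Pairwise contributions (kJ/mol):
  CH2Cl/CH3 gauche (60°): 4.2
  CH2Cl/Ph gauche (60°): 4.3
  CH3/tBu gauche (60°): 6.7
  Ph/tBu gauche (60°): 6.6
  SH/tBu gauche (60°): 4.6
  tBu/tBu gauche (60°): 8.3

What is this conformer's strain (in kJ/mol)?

This conformer is staggered. CH3 at 120° is gauche with CH2Cl at 180° (4.2); Ph at 240° is gauche with tBu at 300° (6.6); Ph at 240° is gauche with CH2Cl at 180° (4.3). Total 15.1 kJ/mol.

15.1 kJ/mol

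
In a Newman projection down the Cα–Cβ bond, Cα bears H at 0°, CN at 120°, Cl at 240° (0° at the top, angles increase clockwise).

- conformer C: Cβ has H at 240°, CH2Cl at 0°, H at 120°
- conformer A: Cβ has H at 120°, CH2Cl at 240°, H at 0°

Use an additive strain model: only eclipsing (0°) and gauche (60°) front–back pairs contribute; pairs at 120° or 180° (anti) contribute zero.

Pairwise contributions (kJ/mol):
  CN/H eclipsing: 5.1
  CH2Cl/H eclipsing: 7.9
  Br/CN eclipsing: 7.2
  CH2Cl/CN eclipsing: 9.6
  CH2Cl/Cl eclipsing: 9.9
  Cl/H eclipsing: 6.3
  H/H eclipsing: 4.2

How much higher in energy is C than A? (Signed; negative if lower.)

+0.1 kJ/mol

C (eclipsed): H(0°)/CH2Cl(0°) eclipsed 7.9; CN(120°)/H(120°) eclipsed 5.1; Cl(240°)/H(240°) eclipsed 6.3 → 19.3 kJ/mol.
A (eclipsed): H(0°)/H(0°) eclipsed 4.2; CN(120°)/H(120°) eclipsed 5.1; Cl(240°)/CH2Cl(240°) eclipsed 9.9 → 19.2 kJ/mol.
E(C) − E(A) = 19.3 − 19.2 = +0.1 kJ/mol.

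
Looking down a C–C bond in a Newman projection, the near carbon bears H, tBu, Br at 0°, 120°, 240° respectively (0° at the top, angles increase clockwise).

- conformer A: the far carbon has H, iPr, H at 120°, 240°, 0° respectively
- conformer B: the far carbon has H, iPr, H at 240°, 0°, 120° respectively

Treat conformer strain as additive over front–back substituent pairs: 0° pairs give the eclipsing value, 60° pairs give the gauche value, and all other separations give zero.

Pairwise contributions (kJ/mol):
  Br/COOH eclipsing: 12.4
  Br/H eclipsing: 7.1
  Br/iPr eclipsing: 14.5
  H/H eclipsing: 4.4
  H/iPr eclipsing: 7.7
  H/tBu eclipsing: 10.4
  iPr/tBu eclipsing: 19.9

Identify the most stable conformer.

B

A is eclipsed. H at 0° is eclipsed with H at 0° (4.4); tBu at 120° is eclipsed with H at 120° (10.4); Br at 240° is eclipsed with iPr at 240° (14.5). Total 29.3 kJ/mol.
B is eclipsed. H at 0° is eclipsed with iPr at 0° (7.7); tBu at 120° is eclipsed with H at 120° (10.4); Br at 240° is eclipsed with H at 240° (7.1). Total 25.2 kJ/mol.
B has the lowest total (25.2 kJ/mol).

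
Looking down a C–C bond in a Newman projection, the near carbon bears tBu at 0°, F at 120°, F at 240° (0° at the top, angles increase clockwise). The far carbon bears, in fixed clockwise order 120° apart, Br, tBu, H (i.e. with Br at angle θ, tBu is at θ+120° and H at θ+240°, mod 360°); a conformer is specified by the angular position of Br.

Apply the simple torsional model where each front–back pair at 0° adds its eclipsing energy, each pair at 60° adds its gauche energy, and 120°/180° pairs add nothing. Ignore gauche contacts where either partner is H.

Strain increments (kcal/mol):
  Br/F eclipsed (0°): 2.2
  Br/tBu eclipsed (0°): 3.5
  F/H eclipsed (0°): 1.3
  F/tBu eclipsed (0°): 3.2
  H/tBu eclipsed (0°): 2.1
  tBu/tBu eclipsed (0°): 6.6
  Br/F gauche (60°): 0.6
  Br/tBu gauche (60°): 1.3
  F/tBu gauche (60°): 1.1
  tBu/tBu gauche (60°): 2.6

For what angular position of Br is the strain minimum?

Br at 0° (eclipsed): tBu(0°)/Br(0°) eclipsed 3.5; F(120°)/tBu(120°) eclipsed 3.2; F(240°)/H(240°) eclipsed 1.3 → 8.0 kcal/mol.
Br at 60° (staggered): tBu(0°)/Br(60°) gauche 1.3; F(120°)/Br(60°) gauche 0.6; F(120°)/tBu(180°) gauche 1.1; F(240°)/tBu(180°) gauche 1.1 → 4.1 kcal/mol.
Br at 120° (eclipsed): tBu(0°)/H(0°) eclipsed 2.1; F(120°)/Br(120°) eclipsed 2.2; F(240°)/tBu(240°) eclipsed 3.2 → 7.5 kcal/mol.
Br at 180° (staggered): tBu(0°)/tBu(300°) gauche 2.6; F(120°)/Br(180°) gauche 0.6; F(240°)/Br(180°) gauche 0.6; F(240°)/tBu(300°) gauche 1.1 → 4.9 kcal/mol.
Br at 240° (eclipsed): tBu(0°)/tBu(0°) eclipsed 6.6; F(120°)/H(120°) eclipsed 1.3; F(240°)/Br(240°) eclipsed 2.2 → 10.1 kcal/mol.
Br at 300° (staggered): tBu(0°)/Br(300°) gauche 1.3; tBu(0°)/tBu(60°) gauche 2.6; F(120°)/tBu(60°) gauche 1.1; F(240°)/Br(300°) gauche 0.6 → 5.6 kcal/mol.
The minimum (4.1 kcal/mol) occurs with Br at 60°.

60°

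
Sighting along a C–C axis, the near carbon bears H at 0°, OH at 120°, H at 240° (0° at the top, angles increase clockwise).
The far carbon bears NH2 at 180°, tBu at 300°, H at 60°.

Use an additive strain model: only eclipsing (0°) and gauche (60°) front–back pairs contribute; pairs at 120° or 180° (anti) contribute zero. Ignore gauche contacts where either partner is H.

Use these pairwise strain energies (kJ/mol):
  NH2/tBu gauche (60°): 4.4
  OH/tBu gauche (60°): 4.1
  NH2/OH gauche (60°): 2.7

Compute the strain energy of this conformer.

2.7 kJ/mol

This conformer (staggered): OH(120°)/NH2(180°) gauche 2.7 → 2.7 kJ/mol.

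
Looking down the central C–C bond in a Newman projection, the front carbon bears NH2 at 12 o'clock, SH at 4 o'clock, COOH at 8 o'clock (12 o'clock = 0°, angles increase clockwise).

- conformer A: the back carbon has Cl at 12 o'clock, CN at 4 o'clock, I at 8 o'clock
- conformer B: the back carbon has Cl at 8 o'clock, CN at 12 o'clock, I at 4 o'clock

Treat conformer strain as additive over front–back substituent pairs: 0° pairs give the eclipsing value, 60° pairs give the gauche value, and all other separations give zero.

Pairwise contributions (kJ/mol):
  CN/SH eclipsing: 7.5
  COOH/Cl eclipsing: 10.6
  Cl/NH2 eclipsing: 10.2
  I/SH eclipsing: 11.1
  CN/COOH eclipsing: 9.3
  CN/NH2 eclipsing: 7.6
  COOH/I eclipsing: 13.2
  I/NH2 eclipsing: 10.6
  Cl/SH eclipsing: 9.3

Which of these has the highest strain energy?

A

A (eclipsed): NH2(0°)/Cl(0°) eclipsed 10.2; SH(120°)/CN(120°) eclipsed 7.5; COOH(240°)/I(240°) eclipsed 13.2 → 30.9 kJ/mol.
B (eclipsed): NH2(0°)/CN(0°) eclipsed 7.6; SH(120°)/I(120°) eclipsed 11.1; COOH(240°)/Cl(240°) eclipsed 10.6 → 29.3 kJ/mol.
A has the highest total (30.9 kJ/mol).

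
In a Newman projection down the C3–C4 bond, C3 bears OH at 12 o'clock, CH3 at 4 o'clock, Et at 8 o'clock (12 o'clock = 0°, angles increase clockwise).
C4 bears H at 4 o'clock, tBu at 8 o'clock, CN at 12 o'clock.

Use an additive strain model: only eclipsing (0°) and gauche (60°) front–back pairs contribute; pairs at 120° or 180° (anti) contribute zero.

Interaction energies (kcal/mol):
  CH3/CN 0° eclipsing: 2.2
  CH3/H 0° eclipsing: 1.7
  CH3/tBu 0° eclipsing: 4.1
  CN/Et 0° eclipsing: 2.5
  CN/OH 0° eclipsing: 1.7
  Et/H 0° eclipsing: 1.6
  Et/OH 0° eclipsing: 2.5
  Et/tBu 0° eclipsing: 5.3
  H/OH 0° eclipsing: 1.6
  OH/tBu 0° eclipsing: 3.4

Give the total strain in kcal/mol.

8.7 kcal/mol

This conformer (eclipsed): OH–CN eclipsed, CH3–H eclipsed, Et–tBu eclipsed; 1.7 + 1.7 + 5.3 = 8.7 kcal/mol.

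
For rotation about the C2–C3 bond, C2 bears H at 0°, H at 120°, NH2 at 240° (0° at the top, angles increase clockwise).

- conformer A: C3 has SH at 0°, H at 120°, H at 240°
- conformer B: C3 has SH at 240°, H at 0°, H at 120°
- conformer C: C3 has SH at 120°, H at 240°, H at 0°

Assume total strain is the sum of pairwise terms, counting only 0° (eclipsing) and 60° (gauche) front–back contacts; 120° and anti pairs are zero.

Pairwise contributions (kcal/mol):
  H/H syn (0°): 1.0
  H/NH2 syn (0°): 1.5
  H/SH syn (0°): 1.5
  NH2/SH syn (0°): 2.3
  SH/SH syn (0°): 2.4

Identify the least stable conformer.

A (eclipsed): H(0°)/SH(0°) eclipsed 1.5; H(120°)/H(120°) eclipsed 1.0; NH2(240°)/H(240°) eclipsed 1.5 → 4.0 kcal/mol.
B (eclipsed): H(0°)/H(0°) eclipsed 1.0; H(120°)/H(120°) eclipsed 1.0; NH2(240°)/SH(240°) eclipsed 2.3 → 4.3 kcal/mol.
C (eclipsed): H(0°)/H(0°) eclipsed 1.0; H(120°)/SH(120°) eclipsed 1.5; NH2(240°)/H(240°) eclipsed 1.5 → 4.0 kcal/mol.
B has the highest total (4.3 kcal/mol).

B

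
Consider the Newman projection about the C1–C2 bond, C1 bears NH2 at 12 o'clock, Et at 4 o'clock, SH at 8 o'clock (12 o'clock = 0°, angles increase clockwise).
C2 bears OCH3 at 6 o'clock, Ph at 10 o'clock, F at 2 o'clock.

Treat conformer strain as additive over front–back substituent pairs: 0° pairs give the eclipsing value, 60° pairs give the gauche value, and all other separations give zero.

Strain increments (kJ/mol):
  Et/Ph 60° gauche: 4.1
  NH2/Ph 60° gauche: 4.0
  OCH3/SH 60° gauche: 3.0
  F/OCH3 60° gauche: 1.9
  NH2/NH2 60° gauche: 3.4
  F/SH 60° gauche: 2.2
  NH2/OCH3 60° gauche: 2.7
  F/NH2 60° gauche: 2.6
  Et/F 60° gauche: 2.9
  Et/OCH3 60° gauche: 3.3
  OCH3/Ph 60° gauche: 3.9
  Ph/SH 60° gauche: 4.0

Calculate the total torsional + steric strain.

This conformer (staggered): NH2(0°)/Ph(300°) gauche 4.0; NH2(0°)/F(60°) gauche 2.6; Et(120°)/OCH3(180°) gauche 3.3; Et(120°)/F(60°) gauche 2.9; SH(240°)/OCH3(180°) gauche 3.0; SH(240°)/Ph(300°) gauche 4.0 → 19.8 kJ/mol.

19.8 kJ/mol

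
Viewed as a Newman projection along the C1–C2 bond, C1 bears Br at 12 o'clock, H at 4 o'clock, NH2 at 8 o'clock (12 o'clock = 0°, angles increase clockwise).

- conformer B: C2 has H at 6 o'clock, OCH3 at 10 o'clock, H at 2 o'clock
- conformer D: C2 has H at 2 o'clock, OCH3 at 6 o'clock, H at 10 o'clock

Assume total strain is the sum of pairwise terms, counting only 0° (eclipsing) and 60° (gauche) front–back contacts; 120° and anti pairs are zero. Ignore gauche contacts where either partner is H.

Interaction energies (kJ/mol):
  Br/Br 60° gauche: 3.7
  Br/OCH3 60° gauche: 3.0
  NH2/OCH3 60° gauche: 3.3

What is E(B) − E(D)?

B (staggered): Br(0°)/OCH3(300°) gauche 3.0; NH2(240°)/OCH3(300°) gauche 3.3 → 6.3 kJ/mol.
D (staggered): NH2(240°)/OCH3(180°) gauche 3.3 → 3.3 kJ/mol.
E(B) − E(D) = 6.3 − 3.3 = +3.0 kJ/mol.

+3.0 kJ/mol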